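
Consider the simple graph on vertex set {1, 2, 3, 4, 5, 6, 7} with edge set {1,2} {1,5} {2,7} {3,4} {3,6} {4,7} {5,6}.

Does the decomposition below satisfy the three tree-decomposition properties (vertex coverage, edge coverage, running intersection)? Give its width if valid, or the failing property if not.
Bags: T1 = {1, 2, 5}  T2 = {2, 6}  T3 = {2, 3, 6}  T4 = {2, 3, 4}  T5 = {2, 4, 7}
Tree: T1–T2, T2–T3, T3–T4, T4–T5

A tree decomposition must satisfy three properties: every vertex lies in some bag; for every edge, both endpoints lie together in some bag; and for every vertex, the bags containing it form a connected subtree. Here edge (5,6) lies in no bag, so the decomposition is invalid.

No — edge (5,6) lies in no bag.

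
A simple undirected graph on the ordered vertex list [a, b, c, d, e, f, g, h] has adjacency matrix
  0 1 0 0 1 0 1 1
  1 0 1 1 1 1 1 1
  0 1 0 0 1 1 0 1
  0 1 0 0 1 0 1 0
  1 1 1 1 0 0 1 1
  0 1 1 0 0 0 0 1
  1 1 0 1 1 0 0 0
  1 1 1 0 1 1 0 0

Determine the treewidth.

3

A width-3 tree decomposition is:
Bags: B1 = {a, b, e, g}  B2 = {a, b, e, h}  B3 = {b, c, e, h}  B4 = {b, c, f, h}  B5 = {b, d, e, g}
Tree: B1–B2, B2–B3, B3–B4, B1–B5
Every bag has size at most 4, so the width is 4 − 1 = 3 and tw(G) ≤ 3. Conversely, {b, d, e, g} is a clique of size 4, and the vertices of any clique must share a bag in every tree decomposition; so some bag has ≥ 4 vertices and tw(G) ≥ 3. The upper and lower bounds meet at 3, so that is the treewidth.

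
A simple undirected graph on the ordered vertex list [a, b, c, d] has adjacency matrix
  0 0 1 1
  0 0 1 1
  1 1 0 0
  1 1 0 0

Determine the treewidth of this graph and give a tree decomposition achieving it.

Treewidth 2.
Bags: B1 = {a, b, d}  B2 = {a, b, c}
Tree: B1–B2

Every bag has size at most 3, so the width is 3 − 1 = 2 and tw(G) ≤ 2. Since b–d–a–c–b is a cycle in G, G is not acyclic. Forests are exactly the graphs of treewidth ≤ 1, so tw(G) ≥ 2. Combining the bounds, tw(G) = 2.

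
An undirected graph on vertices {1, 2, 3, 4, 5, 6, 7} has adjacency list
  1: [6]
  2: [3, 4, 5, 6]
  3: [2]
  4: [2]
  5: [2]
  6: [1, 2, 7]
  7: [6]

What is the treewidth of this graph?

1

A width-1 tree decomposition is:
Bags: B1 = {2, 6}  B2 = {2, 5}  B3 = {1, 6}  B4 = {2, 3}  B5 = {2, 4}  B6 = {6, 7}
Tree: B1–B2, B1–B3, B1–B4, B2–B5, B1–B6
Each bag holds 2 vertices, so the decomposition has width 1, which upper-bounds the treewidth. Since G has at least one edge (e.g. 6–2), it is not an edgeless graph, so tw(G) ≥ 1. The upper and lower bounds meet at 1, so that is the treewidth.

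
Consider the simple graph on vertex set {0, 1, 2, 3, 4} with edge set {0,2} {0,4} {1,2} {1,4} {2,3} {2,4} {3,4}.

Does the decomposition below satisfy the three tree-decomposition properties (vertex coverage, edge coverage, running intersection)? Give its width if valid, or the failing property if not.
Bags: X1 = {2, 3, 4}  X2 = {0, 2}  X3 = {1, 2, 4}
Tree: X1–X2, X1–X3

A tree decomposition must satisfy three properties: every vertex lies in some bag; for every edge, both endpoints lie together in some bag; and for every vertex, the bags containing it form a connected subtree. Here edge (4,0) lies in no bag, so the decomposition is invalid.

No — edge (4,0) lies in no bag.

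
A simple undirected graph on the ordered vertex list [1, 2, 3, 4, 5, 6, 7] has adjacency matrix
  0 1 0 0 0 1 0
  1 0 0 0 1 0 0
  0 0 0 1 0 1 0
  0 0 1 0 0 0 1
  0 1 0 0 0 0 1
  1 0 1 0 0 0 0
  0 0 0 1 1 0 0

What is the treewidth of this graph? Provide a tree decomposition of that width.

The largest bag has 3 vertices, giving width 2; this decomposition certifies tw(G) ≤ 2. Since 5–7–4–3–6–1–2–5 is a cycle in G, G is not acyclic. Forests are exactly the graphs of treewidth ≤ 1, so tw(G) ≥ 2. The upper and lower bounds meet at 2, so that is the treewidth.

Treewidth 2.
One such decomposition:
Bags: B1 = {4, 5, 7}  B2 = {3, 4, 5}  B3 = {3, 5, 6}  B4 = {1, 5, 6}  B5 = {1, 2, 5}
Tree: B1–B2, B2–B3, B3–B4, B4–B5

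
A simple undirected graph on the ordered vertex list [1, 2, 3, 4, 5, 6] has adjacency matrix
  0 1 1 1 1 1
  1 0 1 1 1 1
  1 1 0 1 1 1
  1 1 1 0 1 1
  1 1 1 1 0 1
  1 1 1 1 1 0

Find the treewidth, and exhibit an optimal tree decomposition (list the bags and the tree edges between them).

Treewidth 5.
One such decomposition:
Bags: B1 = {1, 2, 3, 4, 5, 6}
Tree: (single bag)

With just one bag of size 6, the width is 6 − 1 = 5, so tw(G) ≤ 5. For the lower bound, the 6 vertices {1, 2, 3, 4, 5, 6} are pairwise adjacent, and any tree decomposition puts a clique entirely inside one bag — forcing width ≥ 5. Hence tw(G) = 5 exactly.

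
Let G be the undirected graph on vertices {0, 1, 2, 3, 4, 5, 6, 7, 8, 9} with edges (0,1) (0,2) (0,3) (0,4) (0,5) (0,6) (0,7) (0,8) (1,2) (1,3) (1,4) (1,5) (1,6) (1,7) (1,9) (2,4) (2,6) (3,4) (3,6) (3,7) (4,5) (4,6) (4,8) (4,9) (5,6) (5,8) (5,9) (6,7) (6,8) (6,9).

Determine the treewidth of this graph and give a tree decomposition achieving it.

Treewidth 4.
One optimal decomposition is:
Bags: B1 = {0, 1, 4, 5, 6}  B2 = {0, 4, 5, 6, 8}  B3 = {0, 1, 3, 4, 6}  B4 = {0, 1, 2, 4, 6}  B5 = {0, 1, 3, 6, 7}  B6 = {1, 4, 5, 6, 9}
Tree: B1–B2, B1–B3, B1–B4, B3–B5, B1–B6

The largest bag has 5 vertices, giving width 4; this decomposition certifies tw(G) ≤ 4. For the lower bound, the 5 vertices {0, 4, 5, 6, 8} are pairwise adjacent, and any tree decomposition puts a clique entirely inside one bag — forcing width ≥ 4. Therefore the treewidth is 4.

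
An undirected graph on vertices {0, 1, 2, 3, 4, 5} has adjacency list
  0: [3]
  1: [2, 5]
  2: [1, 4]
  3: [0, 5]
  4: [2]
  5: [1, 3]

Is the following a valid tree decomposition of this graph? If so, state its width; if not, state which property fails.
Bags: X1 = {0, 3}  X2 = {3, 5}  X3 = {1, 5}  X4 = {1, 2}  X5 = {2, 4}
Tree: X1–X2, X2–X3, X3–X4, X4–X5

Vertex coverage: the bags together contain {0, 1, 2, 3, 4, 5}, the full vertex set. Edge coverage: each edge of G has both endpoints in at least one bag. Running intersection: for every vertex, the bags containing it form a connected subtree. All three properties hold, so this is a valid tree decomposition of width max|bag| − 1 = 1, and hence tw(G) ≤ 1.

Yes; width 1.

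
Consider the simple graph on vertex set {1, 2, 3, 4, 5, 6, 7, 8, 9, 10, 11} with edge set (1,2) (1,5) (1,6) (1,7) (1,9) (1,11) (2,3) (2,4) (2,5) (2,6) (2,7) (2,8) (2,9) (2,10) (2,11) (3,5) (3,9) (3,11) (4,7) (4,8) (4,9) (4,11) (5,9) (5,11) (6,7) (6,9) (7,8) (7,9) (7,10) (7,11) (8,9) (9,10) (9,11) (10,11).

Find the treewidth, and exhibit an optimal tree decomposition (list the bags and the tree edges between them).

Treewidth 4.
Bags: B1 = {2, 4, 7, 9, 11}  B2 = {2, 4, 7, 8, 9}  B3 = {1, 2, 7, 9, 11}  B4 = {1, 2, 5, 9, 11}  B5 = {2, 3, 5, 9, 11}  B6 = {2, 7, 9, 10, 11}  B7 = {1, 2, 6, 7, 9}
Tree: B1–B2, B1–B3, B3–B4, B4–B5, B1–B6, B3–B7

Every bag has size at most 5, so the width is 5 − 1 = 4 and tw(G) ≤ 4. For the lower bound, the 5 vertices {2, 3, 5, 9, 11} are pairwise adjacent, and any tree decomposition puts a clique entirely inside one bag — forcing width ≥ 4. The upper and lower bounds meet at 4, so that is the treewidth.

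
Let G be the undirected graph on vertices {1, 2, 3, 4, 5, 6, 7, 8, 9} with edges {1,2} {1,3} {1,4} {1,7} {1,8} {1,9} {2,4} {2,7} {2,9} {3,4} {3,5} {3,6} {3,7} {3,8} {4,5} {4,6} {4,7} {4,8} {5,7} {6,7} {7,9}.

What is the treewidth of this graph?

A width-3 tree decomposition is:
Bags: B1 = {1, 2, 7, 9}  B2 = {1, 2, 4, 7}  B3 = {1, 3, 4, 7}  B4 = {3, 4, 6, 7}  B5 = {1, 3, 4, 8}  B6 = {3, 4, 5, 7}
Tree: B1–B2, B2–B3, B3–B4, B3–B5, B4–B6
Every bag has size at most 4, so the width is 4 − 1 = 3 and tw(G) ≤ 3. For the lower bound, the 4 vertices {1, 2, 7, 9} are pairwise adjacent, and any tree decomposition puts a clique entirely inside one bag — forcing width ≥ 3. Therefore the treewidth is 3.

3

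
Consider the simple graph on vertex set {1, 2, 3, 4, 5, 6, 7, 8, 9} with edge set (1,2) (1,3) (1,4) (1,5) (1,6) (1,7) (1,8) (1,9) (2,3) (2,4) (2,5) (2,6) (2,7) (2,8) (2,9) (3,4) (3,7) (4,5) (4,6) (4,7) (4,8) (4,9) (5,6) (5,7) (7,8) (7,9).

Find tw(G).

4

A width-4 tree decomposition is:
Bags: B1 = {1, 2, 4, 5, 6}  B2 = {1, 2, 4, 5, 7}  B3 = {1, 2, 4, 7, 9}  B4 = {1, 2, 3, 4, 7}  B5 = {1, 2, 4, 7, 8}
Tree: B1–B2, B2–B3, B3–B4, B2–B5
The largest bag has 5 vertices, giving width 4; this decomposition certifies tw(G) ≤ 4. Conversely, {1, 2, 4, 5, 6} is a clique of size 5, and the vertices of any clique must share a bag in every tree decomposition; so some bag has ≥ 5 vertices and tw(G) ≥ 4. Therefore the treewidth is 4.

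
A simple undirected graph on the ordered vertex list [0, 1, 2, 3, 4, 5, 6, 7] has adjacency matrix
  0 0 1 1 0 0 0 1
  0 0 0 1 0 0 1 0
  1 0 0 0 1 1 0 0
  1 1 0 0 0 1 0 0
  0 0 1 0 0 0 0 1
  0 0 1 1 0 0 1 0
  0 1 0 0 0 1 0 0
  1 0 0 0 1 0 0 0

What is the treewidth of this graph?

A width-2 tree decomposition is:
Bags: B1 = {0, 4, 7}  B2 = {0, 2, 4}  B3 = {0, 2, 3}  B4 = {2, 3, 5}  B5 = {1, 3, 5}  B6 = {1, 5, 6}
Tree: B1–B2, B2–B3, B3–B4, B4–B5, B5–B6
Each bag holds 3 vertices, so the decomposition has width 2, which upper-bounds the treewidth. The edges 7–4–2–0–7 form a cycle, so G is not a tree and its treewidth is at least 2. The upper and lower bounds meet at 2, so that is the treewidth.

2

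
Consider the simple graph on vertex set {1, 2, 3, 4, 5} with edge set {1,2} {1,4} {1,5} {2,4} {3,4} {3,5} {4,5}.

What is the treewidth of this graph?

A width-2 tree decomposition is:
Bags: B1 = {1, 2, 4}  B2 = {1, 4, 5}  B3 = {3, 4, 5}
Tree: B1–B2, B2–B3
Every bag has size at most 3, so the width is 3 − 1 = 2 and tw(G) ≤ 2. For the lower bound, the 3 vertices {1, 2, 4} are pairwise adjacent, and any tree decomposition puts a clique entirely inside one bag — forcing width ≥ 2. Therefore the treewidth is 2.

2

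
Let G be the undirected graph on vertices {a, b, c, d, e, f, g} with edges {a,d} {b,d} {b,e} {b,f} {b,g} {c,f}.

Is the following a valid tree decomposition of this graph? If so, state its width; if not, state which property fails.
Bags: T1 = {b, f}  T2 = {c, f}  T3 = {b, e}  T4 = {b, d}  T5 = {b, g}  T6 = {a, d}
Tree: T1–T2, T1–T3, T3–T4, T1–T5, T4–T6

Yes; width 1.

Checking the three conditions: (i) the bags cover all of {a, b, c, d, e, f, g}; (ii) for each edge, some bag contains both endpoints; (iii) the bags containing any fixed vertex form a subtree. All hold, so the decomposition is valid with width 2 − 1 = 1.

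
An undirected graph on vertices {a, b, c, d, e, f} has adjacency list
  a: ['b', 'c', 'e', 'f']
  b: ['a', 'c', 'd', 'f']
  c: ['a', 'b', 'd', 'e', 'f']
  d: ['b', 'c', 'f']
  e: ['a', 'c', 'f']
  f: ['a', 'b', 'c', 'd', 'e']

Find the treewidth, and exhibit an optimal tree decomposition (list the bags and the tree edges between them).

Treewidth 3.
One optimal decomposition is:
Bags: B1 = {a, b, c, f}  B2 = {a, c, e, f}  B3 = {b, c, d, f}
Tree: B1–B2, B1–B3

The largest bag has 4 vertices, giving width 3; this decomposition certifies tw(G) ≤ 3. On the other hand G contains the 4-clique {b, c, d, f}. A clique must lie in a single bag of any decomposition, so no decomposition can have width below 3. Therefore the treewidth is 3.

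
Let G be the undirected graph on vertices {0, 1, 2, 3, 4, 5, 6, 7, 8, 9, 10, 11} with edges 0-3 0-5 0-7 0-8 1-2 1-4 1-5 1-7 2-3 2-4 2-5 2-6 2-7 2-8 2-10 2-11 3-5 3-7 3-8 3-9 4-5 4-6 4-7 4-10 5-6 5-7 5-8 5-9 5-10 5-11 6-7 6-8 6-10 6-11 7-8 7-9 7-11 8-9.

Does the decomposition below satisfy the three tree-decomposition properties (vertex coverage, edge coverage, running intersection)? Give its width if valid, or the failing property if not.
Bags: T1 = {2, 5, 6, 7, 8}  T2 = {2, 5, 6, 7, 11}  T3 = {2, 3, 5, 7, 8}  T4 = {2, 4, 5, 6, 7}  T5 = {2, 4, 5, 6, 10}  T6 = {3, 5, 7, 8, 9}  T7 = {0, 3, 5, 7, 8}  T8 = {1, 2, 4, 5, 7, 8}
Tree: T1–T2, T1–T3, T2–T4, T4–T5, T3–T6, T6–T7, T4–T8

A tree decomposition must satisfy three properties: every vertex lies in some bag; for every edge, both endpoints lie together in some bag; and for every vertex, the bags containing it form a connected subtree. Here bags containing vertex 8 are not connected in the tree, so the decomposition is invalid.

No — bags containing vertex 8 are not connected in the tree.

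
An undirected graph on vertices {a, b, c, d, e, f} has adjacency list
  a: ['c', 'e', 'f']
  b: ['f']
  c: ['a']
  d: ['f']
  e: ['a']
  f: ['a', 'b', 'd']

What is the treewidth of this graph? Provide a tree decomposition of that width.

Each bag holds 2 vertices, so the decomposition has width 1, which upper-bounds the treewidth. G has an edge, so its treewidth is at least 1. The upper and lower bounds meet at 1, so that is the treewidth.

Treewidth 1.
One such decomposition:
Bags: B1 = {a, f}  B2 = {a, e}  B3 = {d, f}  B4 = {a, c}  B5 = {b, f}
Tree: B1–B2, B1–B3, B1–B4, B3–B5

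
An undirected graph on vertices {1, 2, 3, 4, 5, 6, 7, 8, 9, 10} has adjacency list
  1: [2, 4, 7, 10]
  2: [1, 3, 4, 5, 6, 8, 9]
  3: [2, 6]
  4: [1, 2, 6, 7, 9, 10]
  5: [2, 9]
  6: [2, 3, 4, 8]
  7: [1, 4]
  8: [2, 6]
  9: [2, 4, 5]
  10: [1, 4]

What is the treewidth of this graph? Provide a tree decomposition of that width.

Treewidth 2.
One such decomposition:
Bags: B1 = {1, 2, 4}  B2 = {1, 4, 10}  B3 = {2, 4, 6}  B4 = {2, 4, 9}  B5 = {2, 6, 8}  B6 = {2, 3, 6}  B7 = {2, 5, 9}  B8 = {1, 4, 7}
Tree: B1–B2, B1–B3, B1–B4, B3–B5, B5–B6, B4–B7, B2–B8

The largest bag has 3 vertices, giving width 2; this decomposition certifies tw(G) ≤ 2. For the lower bound, the 3 vertices {2, 6, 8} are pairwise adjacent, and any tree decomposition puts a clique entirely inside one bag — forcing width ≥ 2. The upper and lower bounds meet at 2, so that is the treewidth.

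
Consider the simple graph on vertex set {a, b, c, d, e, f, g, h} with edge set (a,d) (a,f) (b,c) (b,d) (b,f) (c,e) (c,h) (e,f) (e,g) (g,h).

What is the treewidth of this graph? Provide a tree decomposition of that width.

The largest bag has 3 vertices, giving width 2; this decomposition certifies tw(G) ≤ 2. Since g–h–c–e–g is a cycle in G, G is not acyclic. Forests are exactly the graphs of treewidth ≤ 1, so tw(G) ≥ 2. Combining the bounds, tw(G) = 2.

Treewidth 2.
One optimal decomposition is:
Bags: B1 = {e, g, h}  B2 = {c, e, h}  B3 = {c, e, f}  B4 = {b, c, f}  B5 = {a, b, f}  B6 = {a, b, d}
Tree: B1–B2, B2–B3, B3–B4, B4–B5, B5–B6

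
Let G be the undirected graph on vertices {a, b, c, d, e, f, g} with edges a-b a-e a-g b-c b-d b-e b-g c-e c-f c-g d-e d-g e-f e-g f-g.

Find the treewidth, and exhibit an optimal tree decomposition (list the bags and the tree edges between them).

The largest bag has 4 vertices, giving width 3; this decomposition certifies tw(G) ≤ 3. Conversely, {c, e, f, g} is a clique of size 4, and the vertices of any clique must share a bag in every tree decomposition; so some bag has ≥ 4 vertices and tw(G) ≥ 3. Hence tw(G) = 3 exactly.

Treewidth 3.
One such decomposition:
Bags: B1 = {b, c, e, g}  B2 = {c, e, f, g}  B3 = {a, b, e, g}  B4 = {b, d, e, g}
Tree: B1–B2, B1–B3, B1–B4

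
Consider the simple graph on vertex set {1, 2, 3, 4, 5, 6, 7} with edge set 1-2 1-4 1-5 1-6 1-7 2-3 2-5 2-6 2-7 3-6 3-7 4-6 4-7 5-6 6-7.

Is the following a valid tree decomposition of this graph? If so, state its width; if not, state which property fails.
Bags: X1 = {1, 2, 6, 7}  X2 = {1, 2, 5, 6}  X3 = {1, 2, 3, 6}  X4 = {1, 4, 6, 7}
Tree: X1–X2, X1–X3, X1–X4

A tree decomposition must satisfy three properties: every vertex lies in some bag; for every edge, both endpoints lie together in some bag; and for every vertex, the bags containing it form a connected subtree. Here edge (7,3) lies in no bag, so the decomposition is invalid.

No — edge (7,3) lies in no bag.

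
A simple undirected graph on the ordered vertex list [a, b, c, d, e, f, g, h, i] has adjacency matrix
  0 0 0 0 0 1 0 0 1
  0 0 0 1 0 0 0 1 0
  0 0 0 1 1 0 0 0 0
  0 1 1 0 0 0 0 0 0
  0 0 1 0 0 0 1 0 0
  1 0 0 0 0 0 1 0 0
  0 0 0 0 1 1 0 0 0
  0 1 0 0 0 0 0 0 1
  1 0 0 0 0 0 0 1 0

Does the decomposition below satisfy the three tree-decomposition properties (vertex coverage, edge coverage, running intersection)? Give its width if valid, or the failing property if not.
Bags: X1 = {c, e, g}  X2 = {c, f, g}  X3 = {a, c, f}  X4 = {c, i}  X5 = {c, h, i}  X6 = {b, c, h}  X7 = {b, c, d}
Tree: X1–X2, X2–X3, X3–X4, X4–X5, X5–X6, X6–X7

No — edge (a,i) lies in no bag.

A tree decomposition must satisfy three properties: every vertex lies in some bag; for every edge, both endpoints lie together in some bag; and for every vertex, the bags containing it form a connected subtree. Here edge (a,i) lies in no bag, so the decomposition is invalid.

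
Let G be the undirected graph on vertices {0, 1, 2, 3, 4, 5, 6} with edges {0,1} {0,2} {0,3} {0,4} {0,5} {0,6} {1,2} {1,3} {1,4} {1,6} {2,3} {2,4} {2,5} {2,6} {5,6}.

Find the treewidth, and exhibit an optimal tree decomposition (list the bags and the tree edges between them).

The largest bag has 4 vertices, giving width 3; this decomposition certifies tw(G) ≤ 3. For the lower bound, the 4 vertices {0, 1, 2, 3} are pairwise adjacent, and any tree decomposition puts a clique entirely inside one bag — forcing width ≥ 3. Combining the bounds, tw(G) = 3.

Treewidth 3.
One such decomposition:
Bags: B1 = {0, 1, 2, 4}  B2 = {0, 1, 2, 6}  B3 = {0, 1, 2, 3}  B4 = {0, 2, 5, 6}
Tree: B1–B2, B2–B3, B2–B4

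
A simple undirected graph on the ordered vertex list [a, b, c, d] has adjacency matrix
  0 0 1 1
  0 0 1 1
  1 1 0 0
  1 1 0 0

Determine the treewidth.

2

A width-2 tree decomposition is:
Bags: B1 = {b, c, d}  B2 = {a, c, d}
Tree: B1–B2
The largest bag has 3 vertices, giving width 2; this decomposition certifies tw(G) ≤ 2. The edges d–b–c–a–d form a cycle, so G is not a tree and its treewidth is at least 2. Hence tw(G) = 2 exactly.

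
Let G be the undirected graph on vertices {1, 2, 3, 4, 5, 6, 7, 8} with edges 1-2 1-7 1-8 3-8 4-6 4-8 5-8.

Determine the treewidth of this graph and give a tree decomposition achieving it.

Every bag has size at most 2, so the width is 2 − 1 = 1 and tw(G) ≤ 1. Any graph with an edge has treewidth ≥ 1, and G has the edge 8–3. The upper and lower bounds meet at 1, so that is the treewidth.

Treewidth 1.
Bags: B1 = {3, 8}  B2 = {1, 8}  B3 = {5, 8}  B4 = {4, 8}  B5 = {4, 6}  B6 = {1, 2}  B7 = {1, 7}
Tree: B1–B2, B1–B3, B3–B4, B4–B5, B2–B6, B2–B7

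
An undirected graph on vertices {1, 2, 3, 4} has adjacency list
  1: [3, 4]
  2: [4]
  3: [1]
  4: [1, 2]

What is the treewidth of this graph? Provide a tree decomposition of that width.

Treewidth 1.
Bags: B1 = {1, 3}  B2 = {1, 4}  B3 = {2, 4}
Tree: B1–B2, B2–B3

Every bag has size at most 2, so the width is 2 − 1 = 1 and tw(G) ≤ 1. Any graph with an edge has treewidth ≥ 1, and G has the edge 1–3. Therefore the treewidth is 1.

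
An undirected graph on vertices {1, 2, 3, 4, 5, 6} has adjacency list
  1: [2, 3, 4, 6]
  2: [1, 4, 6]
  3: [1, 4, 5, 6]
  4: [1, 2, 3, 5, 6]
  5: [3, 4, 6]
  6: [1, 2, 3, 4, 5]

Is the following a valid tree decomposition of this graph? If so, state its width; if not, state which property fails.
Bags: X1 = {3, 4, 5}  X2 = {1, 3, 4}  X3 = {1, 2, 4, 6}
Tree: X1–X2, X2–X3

A tree decomposition must satisfy three properties: every vertex lies in some bag; for every edge, both endpoints lie together in some bag; and for every vertex, the bags containing it form a connected subtree. Here edge (6,5) lies in no bag, so the decomposition is invalid.

No — edge (6,5) lies in no bag.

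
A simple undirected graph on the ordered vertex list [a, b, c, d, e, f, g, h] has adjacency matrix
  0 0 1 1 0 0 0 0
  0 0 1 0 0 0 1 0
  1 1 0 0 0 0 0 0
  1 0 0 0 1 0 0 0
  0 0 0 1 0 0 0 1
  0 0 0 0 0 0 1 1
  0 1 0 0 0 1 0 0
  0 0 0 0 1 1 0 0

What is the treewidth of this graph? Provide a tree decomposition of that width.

Treewidth 2.
One such decomposition:
Bags: B1 = {e, f, h}  B2 = {d, e, f}  B3 = {a, d, f}  B4 = {a, c, f}  B5 = {b, c, f}  B6 = {b, f, g}
Tree: B1–B2, B2–B3, B3–B4, B4–B5, B5–B6

Each bag holds 3 vertices, so the decomposition has width 2, which upper-bounds the treewidth. The edges f–h–e–d–a–c–b–g–f form a cycle, so G is not a tree and its treewidth is at least 2. Hence tw(G) = 2 exactly.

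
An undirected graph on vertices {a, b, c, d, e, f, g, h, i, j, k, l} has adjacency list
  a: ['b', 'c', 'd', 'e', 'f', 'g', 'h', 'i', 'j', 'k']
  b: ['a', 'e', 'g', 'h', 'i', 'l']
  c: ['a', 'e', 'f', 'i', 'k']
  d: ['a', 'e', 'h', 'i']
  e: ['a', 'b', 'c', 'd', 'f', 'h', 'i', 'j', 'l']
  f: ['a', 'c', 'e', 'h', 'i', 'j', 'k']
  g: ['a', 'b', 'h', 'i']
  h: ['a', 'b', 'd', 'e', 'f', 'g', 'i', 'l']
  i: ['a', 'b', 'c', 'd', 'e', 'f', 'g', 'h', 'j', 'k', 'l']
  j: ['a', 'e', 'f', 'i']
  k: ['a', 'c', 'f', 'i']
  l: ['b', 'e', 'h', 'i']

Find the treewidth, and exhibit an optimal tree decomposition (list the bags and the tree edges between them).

Treewidth 4.
One such decomposition:
Bags: B1 = {a, e, f, h, i}  B2 = {a, d, e, h, i}  B3 = {a, b, e, h, i}  B4 = {a, c, e, f, i}  B5 = {b, e, h, i, l}  B6 = {a, e, f, i, j}  B7 = {a, b, g, h, i}  B8 = {a, c, f, i, k}
Tree: B1–B2, B1–B3, B1–B4, B3–B5, B4–B6, B3–B7, B4–B8

Every bag has size at most 5, so the width is 5 − 1 = 4 and tw(G) ≤ 4. Conversely, {a, b, g, h, i} is a clique of size 5, and the vertices of any clique must share a bag in every tree decomposition; so some bag has ≥ 5 vertices and tw(G) ≥ 4. Hence tw(G) = 4 exactly.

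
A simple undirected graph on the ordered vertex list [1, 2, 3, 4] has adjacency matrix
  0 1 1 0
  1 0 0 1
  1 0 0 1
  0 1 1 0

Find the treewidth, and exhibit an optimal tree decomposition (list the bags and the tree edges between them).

The largest bag has 3 vertices, giving width 2; this decomposition certifies tw(G) ≤ 2. The edges 4–3–1–2–4 form a cycle, so G is not a tree and its treewidth is at least 2. Combining the bounds, tw(G) = 2.

Treewidth 2.
Bags: B1 = {1, 3, 4}  B2 = {1, 2, 4}
Tree: B1–B2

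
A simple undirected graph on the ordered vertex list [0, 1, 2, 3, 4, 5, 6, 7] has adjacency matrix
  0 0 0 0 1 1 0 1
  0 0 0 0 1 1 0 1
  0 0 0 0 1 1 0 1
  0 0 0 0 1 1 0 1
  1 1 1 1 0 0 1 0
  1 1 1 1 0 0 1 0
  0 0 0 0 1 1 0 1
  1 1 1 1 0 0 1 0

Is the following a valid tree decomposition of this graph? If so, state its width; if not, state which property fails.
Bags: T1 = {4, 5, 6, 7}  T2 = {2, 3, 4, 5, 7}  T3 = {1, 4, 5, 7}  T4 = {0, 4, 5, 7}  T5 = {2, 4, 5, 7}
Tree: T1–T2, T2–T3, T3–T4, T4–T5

A tree decomposition must satisfy three properties: every vertex lies in some bag; for every edge, both endpoints lie together in some bag; and for every vertex, the bags containing it form a connected subtree. Here bags containing vertex 2 are not connected in the tree, so the decomposition is invalid.

No — bags containing vertex 2 are not connected in the tree.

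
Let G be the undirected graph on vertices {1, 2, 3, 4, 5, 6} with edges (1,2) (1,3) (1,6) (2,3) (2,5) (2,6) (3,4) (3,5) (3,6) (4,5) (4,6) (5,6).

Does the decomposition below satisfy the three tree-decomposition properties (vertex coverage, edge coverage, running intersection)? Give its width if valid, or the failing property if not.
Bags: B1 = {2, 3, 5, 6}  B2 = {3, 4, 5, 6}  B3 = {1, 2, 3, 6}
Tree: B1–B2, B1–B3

Checking the three conditions: (i) the bags cover all of {1, 2, 3, 4, 5, 6}; (ii) for each edge, some bag contains both endpoints; (iii) the bags containing any fixed vertex form a subtree. All hold, so the decomposition is valid with width 4 − 1 = 3.

Yes; width 3.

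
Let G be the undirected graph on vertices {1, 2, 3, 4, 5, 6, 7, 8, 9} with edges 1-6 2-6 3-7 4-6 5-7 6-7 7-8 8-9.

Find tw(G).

A width-1 tree decomposition is:
Bags: B1 = {4, 6}  B2 = {1, 6}  B3 = {6, 7}  B4 = {7, 8}  B5 = {3, 7}  B6 = {5, 7}  B7 = {8, 9}  B8 = {2, 6}
Tree: B1–B2, B1–B3, B3–B4, B3–B5, B5–B6, B4–B7, B3–B8
Every bag has size at most 2, so the width is 2 − 1 = 1 and tw(G) ≤ 1. Any graph with an edge has treewidth ≥ 1, and G has the edge 4–6. Hence tw(G) = 1 exactly.

1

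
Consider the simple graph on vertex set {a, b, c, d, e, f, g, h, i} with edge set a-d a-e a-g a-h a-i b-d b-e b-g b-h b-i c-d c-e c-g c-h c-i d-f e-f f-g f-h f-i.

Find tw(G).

4

A width-4 tree decomposition is:
Bags: B1 = {a, b, c, f, i}  B2 = {a, b, c, e, f}  B3 = {a, b, c, d, f}  B4 = {a, b, c, f, g}  B5 = {a, b, c, f, h}
Tree: B1–B2, B2–B3, B3–B4, B4–B5
Each bag holds 5 vertices, so the decomposition has width 4, which upper-bounds the treewidth. For the lower bound: the 5 vertex sets {a,i}, {b,e}, {c,d}, {f}, {g} are disjoint, each induces a connected subgraph, and every pair is joined by at least one edge of G. Contracting each set to a single vertex therefore yields K_{5} as a minor, and since treewidth is minor-monotone, tw(G) ≥ tw(K_{5}) = 4. Hence tw(G) = 4 exactly.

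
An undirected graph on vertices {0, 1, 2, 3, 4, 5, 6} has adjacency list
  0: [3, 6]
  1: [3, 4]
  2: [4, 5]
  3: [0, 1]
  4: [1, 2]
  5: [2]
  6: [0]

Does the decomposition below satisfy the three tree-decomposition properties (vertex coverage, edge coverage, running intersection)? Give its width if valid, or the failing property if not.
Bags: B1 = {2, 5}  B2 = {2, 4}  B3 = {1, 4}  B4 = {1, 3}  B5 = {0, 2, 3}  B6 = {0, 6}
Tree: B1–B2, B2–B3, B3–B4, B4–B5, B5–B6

A tree decomposition must satisfy three properties: every vertex lies in some bag; for every edge, both endpoints lie together in some bag; and for every vertex, the bags containing it form a connected subtree. Here bags containing vertex 2 are not connected in the tree, so the decomposition is invalid.

No — bags containing vertex 2 are not connected in the tree.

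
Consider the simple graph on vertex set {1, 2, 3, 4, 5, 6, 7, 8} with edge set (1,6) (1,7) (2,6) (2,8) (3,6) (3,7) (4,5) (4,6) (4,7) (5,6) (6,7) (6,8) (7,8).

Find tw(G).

2

A width-2 tree decomposition is:
Bags: B1 = {1, 6, 7}  B2 = {3, 6, 7}  B3 = {6, 7, 8}  B4 = {4, 6, 7}  B5 = {4, 5, 6}  B6 = {2, 6, 8}
Tree: B1–B2, B1–B3, B2–B4, B4–B5, B3–B6
Every bag has size at most 3, so the width is 3 − 1 = 2 and tw(G) ≤ 2. For the lower bound, the 3 vertices {2, 6, 8} are pairwise adjacent, and any tree decomposition puts a clique entirely inside one bag — forcing width ≥ 2. Therefore the treewidth is 2.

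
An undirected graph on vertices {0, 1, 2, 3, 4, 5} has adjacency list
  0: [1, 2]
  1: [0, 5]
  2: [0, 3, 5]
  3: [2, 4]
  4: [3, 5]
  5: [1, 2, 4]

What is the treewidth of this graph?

A width-2 tree decomposition is:
Bags: B1 = {0, 1, 2}  B2 = {1, 2, 5}  B3 = {2, 3, 5}  B4 = {3, 4, 5}
Tree: B1–B2, B2–B3, B3–B4
Each bag holds 3 vertices, so the decomposition has width 2, which upper-bounds the treewidth. For the lower bound, G contains the cycle 0–1–5–2–0, so G is not a forest; only forests have treewidth ≤ 1, hence tw(G) ≥ 2. Combining the bounds, tw(G) = 2.

2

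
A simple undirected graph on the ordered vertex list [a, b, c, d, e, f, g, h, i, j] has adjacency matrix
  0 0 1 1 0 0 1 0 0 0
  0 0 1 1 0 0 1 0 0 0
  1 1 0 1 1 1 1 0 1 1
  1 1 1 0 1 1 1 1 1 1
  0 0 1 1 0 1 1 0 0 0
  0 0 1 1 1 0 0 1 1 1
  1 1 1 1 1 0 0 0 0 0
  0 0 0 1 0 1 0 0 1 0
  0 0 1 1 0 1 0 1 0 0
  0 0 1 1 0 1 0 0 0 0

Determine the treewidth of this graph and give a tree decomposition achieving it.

Every bag has size at most 4, so the width is 4 − 1 = 3 and tw(G) ≤ 3. For the lower bound, the 4 vertices {d, f, h, i} are pairwise adjacent, and any tree decomposition puts a clique entirely inside one bag — forcing width ≥ 3. Therefore the treewidth is 3.

Treewidth 3.
Bags: B1 = {b, c, d, g}  B2 = {a, c, d, g}  B3 = {c, d, e, g}  B4 = {c, d, e, f}  B5 = {c, d, f, j}  B6 = {c, d, f, i}  B7 = {d, f, h, i}
Tree: B1–B2, B1–B3, B3–B4, B4–B5, B4–B6, B6–B7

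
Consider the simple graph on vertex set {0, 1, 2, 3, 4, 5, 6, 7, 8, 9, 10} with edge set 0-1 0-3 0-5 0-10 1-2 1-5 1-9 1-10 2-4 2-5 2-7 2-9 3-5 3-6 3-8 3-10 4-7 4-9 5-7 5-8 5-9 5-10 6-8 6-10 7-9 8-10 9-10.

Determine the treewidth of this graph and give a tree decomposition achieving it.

Treewidth 3.
One optimal decomposition is:
Bags: B1 = {1, 2, 5, 9}  B2 = {2, 5, 7, 9}  B3 = {1, 5, 9, 10}  B4 = {0, 1, 5, 10}  B5 = {0, 3, 5, 10}  B6 = {3, 5, 8, 10}  B7 = {3, 6, 8, 10}  B8 = {2, 4, 7, 9}
Tree: B1–B2, B1–B3, B3–B4, B4–B5, B5–B6, B6–B7, B2–B8

Every bag has size at most 4, so the width is 4 − 1 = 3 and tw(G) ≤ 3. Conversely, {2, 4, 7, 9} is a clique of size 4, and the vertices of any clique must share a bag in every tree decomposition; so some bag has ≥ 4 vertices and tw(G) ≥ 3. The upper and lower bounds meet at 3, so that is the treewidth.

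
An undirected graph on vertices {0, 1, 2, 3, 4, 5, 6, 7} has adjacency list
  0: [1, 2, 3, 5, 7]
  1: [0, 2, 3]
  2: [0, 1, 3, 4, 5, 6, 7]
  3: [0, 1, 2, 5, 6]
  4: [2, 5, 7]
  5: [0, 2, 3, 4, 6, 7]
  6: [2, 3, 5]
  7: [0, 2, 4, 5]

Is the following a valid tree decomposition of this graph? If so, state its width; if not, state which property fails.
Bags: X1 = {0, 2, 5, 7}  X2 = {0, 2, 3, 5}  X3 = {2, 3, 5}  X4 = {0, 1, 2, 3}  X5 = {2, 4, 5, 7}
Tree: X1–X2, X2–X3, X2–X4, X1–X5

No — vertex 6 appears in no bag.

A tree decomposition must satisfy three properties: every vertex lies in some bag; for every edge, both endpoints lie together in some bag; and for every vertex, the bags containing it form a connected subtree. Here vertex 6 appears in no bag, so the decomposition is invalid.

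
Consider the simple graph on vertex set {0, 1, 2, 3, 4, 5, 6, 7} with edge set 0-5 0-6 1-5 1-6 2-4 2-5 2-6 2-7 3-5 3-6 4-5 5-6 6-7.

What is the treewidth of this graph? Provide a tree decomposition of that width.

Treewidth 2.
One optimal decomposition is:
Bags: B1 = {1, 5, 6}  B2 = {3, 5, 6}  B3 = {2, 5, 6}  B4 = {0, 5, 6}  B5 = {2, 4, 5}  B6 = {2, 6, 7}
Tree: B1–B2, B1–B3, B3–B4, B3–B5, B3–B6

Each bag holds 3 vertices, so the decomposition has width 2, which upper-bounds the treewidth. On the other hand G contains the 3-clique {2, 4, 5}. A clique must lie in a single bag of any decomposition, so no decomposition can have width below 2. The upper and lower bounds meet at 2, so that is the treewidth.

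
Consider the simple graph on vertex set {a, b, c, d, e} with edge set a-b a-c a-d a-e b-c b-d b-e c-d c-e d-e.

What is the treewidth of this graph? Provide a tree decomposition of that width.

With just one bag of size 5, the width is 5 − 1 = 4, so tw(G) ≤ 4. For the lower bound, the 5 vertices {a, b, c, d, e} are pairwise adjacent, and any tree decomposition puts a clique entirely inside one bag — forcing width ≥ 4. Hence tw(G) = 4 exactly.

Treewidth 4.
One such decomposition:
Bags: B1 = {a, b, c, d, e}
Tree: (single bag)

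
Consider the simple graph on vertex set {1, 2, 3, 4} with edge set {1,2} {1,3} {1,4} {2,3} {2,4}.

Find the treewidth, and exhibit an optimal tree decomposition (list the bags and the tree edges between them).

The largest bag has 3 vertices, giving width 2; this decomposition certifies tw(G) ≤ 2. On the other hand G contains the 3-clique {1, 2, 3}. A clique must lie in a single bag of any decomposition, so no decomposition can have width below 2. The upper and lower bounds meet at 2, so that is the treewidth.

Treewidth 2.
One optimal decomposition is:
Bags: B1 = {1, 2, 3}  B2 = {1, 2, 4}
Tree: B1–B2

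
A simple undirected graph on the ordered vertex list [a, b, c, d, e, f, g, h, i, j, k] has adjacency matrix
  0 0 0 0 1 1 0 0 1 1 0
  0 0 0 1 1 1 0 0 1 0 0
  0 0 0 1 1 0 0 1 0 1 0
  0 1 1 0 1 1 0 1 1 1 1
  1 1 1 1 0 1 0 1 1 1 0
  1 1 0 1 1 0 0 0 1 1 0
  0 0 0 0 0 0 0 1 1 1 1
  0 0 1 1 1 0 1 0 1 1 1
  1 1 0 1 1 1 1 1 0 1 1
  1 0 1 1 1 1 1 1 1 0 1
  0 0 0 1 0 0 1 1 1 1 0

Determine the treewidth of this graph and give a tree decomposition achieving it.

Treewidth 4.
One optimal decomposition is:
Bags: B1 = {d, h, i, j, k}  B2 = {d, e, h, i, j}  B3 = {d, e, f, i, j}  B4 = {a, e, f, i, j}  B5 = {b, d, e, f, i}  B6 = {g, h, i, j, k}  B7 = {c, d, e, h, j}
Tree: B1–B2, B2–B3, B3–B4, B3–B5, B1–B6, B2–B7

Every bag has size at most 5, so the width is 5 − 1 = 4 and tw(G) ≤ 4. On the other hand G contains the 5-clique {c, d, e, h, j}. A clique must lie in a single bag of any decomposition, so no decomposition can have width below 4. Hence tw(G) = 4 exactly.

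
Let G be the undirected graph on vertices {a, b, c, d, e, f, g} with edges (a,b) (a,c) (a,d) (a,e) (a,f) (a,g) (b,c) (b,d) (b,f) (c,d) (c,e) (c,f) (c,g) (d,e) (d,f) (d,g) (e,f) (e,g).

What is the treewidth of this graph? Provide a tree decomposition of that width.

Each bag holds 5 vertices, so the decomposition has width 4, which upper-bounds the treewidth. For the lower bound, the 5 vertices {a, c, d, e, g} are pairwise adjacent, and any tree decomposition puts a clique entirely inside one bag — forcing width ≥ 4. The upper and lower bounds meet at 4, so that is the treewidth.

Treewidth 4.
One optimal decomposition is:
Bags: B1 = {a, c, d, e, f}  B2 = {a, c, d, e, g}  B3 = {a, b, c, d, f}
Tree: B1–B2, B1–B3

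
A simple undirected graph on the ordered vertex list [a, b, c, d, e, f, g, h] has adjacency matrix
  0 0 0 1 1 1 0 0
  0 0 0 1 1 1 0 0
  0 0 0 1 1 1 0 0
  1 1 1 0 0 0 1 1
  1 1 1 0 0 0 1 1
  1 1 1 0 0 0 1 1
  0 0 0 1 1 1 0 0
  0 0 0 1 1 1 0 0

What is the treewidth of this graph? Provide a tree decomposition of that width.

Every bag has size at most 4, so the width is 4 − 1 = 3 and tw(G) ≤ 3. For the lower bound: the 4 vertex sets {d,h}, {c,e}, {f}, {a} are disjoint, each induces a connected subgraph, and every pair is joined by at least one edge of G. Contracting each set to a single vertex therefore yields K_{4} as a minor, and since treewidth is minor-monotone, tw(G) ≥ tw(K_{4}) = 3. The upper and lower bounds meet at 3, so that is the treewidth.

Treewidth 3.
One optimal decomposition is:
Bags: B1 = {d, e, f, h}  B2 = {c, d, e, f}  B3 = {a, d, e, f}  B4 = {b, d, e, f}  B5 = {d, e, f, g}
Tree: B1–B2, B2–B3, B3–B4, B4–B5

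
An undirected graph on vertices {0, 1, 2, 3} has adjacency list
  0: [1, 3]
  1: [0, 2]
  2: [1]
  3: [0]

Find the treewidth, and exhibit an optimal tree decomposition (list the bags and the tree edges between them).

Every bag has size at most 2, so the width is 2 − 1 = 1 and tw(G) ≤ 1. Any graph with an edge has treewidth ≥ 1, and G has the edge 3–0. Hence tw(G) = 1 exactly.

Treewidth 1.
One optimal decomposition is:
Bags: B1 = {0, 3}  B2 = {0, 1}  B3 = {1, 2}
Tree: B1–B2, B2–B3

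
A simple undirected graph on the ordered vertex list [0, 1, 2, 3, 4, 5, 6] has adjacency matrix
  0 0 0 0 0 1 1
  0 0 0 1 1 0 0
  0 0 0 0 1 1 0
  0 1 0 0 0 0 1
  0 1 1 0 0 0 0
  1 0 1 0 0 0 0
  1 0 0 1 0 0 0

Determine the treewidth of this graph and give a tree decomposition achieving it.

Every bag has size at most 3, so the width is 3 − 1 = 2 and tw(G) ≤ 2. The edges 2–5–0–6–3–1–4–2 form a cycle, so G is not a tree and its treewidth is at least 2. The upper and lower bounds meet at 2, so that is the treewidth.

Treewidth 2.
One such decomposition:
Bags: B1 = {0, 2, 5}  B2 = {0, 2, 6}  B3 = {2, 3, 6}  B4 = {1, 2, 3}  B5 = {1, 2, 4}
Tree: B1–B2, B2–B3, B3–B4, B4–B5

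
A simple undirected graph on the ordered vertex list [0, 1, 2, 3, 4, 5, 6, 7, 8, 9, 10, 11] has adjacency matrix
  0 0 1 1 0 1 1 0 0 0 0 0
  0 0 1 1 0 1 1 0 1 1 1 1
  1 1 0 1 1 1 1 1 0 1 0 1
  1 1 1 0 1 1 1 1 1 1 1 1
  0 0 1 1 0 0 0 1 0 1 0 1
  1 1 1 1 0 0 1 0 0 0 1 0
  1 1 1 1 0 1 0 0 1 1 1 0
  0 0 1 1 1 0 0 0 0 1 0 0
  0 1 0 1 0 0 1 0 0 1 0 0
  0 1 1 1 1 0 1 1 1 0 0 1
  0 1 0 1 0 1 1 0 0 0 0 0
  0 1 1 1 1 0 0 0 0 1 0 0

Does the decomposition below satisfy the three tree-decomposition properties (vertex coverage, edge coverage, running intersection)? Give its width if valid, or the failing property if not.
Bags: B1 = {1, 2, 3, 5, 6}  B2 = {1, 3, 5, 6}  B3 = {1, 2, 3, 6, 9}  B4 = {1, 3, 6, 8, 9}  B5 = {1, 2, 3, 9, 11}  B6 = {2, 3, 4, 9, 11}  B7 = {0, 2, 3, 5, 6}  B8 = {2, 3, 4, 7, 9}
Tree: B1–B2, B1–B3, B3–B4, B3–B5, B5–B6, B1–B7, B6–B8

A tree decomposition must satisfy three properties: every vertex lies in some bag; for every edge, both endpoints lie together in some bag; and for every vertex, the bags containing it form a connected subtree. Here vertex 10 appears in no bag, so the decomposition is invalid.

No — vertex 10 appears in no bag.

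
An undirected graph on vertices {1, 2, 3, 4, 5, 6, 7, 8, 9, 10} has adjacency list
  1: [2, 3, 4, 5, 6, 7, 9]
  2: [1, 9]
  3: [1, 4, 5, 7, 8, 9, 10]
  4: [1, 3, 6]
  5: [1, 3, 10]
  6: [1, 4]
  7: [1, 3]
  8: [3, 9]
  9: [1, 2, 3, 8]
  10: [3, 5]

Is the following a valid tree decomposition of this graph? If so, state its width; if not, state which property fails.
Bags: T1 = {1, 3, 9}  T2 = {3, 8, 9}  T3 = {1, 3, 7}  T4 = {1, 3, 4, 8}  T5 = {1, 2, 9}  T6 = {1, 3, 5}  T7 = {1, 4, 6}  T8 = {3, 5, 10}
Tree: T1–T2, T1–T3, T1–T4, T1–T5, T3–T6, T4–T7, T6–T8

No — bags containing vertex 8 are not connected in the tree.

A tree decomposition must satisfy three properties: every vertex lies in some bag; for every edge, both endpoints lie together in some bag; and for every vertex, the bags containing it form a connected subtree. Here bags containing vertex 8 are not connected in the tree, so the decomposition is invalid.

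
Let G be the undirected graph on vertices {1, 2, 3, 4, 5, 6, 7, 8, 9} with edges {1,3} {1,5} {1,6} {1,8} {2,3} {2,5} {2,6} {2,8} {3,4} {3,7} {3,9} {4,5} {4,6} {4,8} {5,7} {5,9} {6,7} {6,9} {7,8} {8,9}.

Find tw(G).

4

A width-4 tree decomposition is:
Bags: B1 = {3, 4, 5, 6, 8}  B2 = {3, 5, 6, 8, 9}  B3 = {2, 3, 5, 6, 8}  B4 = {1, 3, 5, 6, 8}  B5 = {3, 5, 6, 7, 8}
Tree: B1–B2, B2–B3, B3–B4, B4–B5
Every bag has size at most 5, so the width is 5 − 1 = 4 and tw(G) ≤ 4. For the lower bound: the 5 vertex sets {3,4}, {6,9}, {2,5}, {8}, {1} are disjoint, each induces a connected subgraph, and every pair is joined by at least one edge of G. Contracting each set to a single vertex therefore yields K_{5} as a minor, and since treewidth is minor-monotone, tw(G) ≥ tw(K_{5}) = 4. Hence tw(G) = 4 exactly.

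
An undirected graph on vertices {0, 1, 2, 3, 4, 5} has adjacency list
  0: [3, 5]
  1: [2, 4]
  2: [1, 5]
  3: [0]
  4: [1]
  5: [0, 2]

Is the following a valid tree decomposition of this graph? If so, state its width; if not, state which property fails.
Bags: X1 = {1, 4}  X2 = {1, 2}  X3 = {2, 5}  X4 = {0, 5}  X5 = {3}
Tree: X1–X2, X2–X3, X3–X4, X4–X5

No — edge (0,3) lies in no bag.

A tree decomposition must satisfy three properties: every vertex lies in some bag; for every edge, both endpoints lie together in some bag; and for every vertex, the bags containing it form a connected subtree. Here edge (0,3) lies in no bag, so the decomposition is invalid.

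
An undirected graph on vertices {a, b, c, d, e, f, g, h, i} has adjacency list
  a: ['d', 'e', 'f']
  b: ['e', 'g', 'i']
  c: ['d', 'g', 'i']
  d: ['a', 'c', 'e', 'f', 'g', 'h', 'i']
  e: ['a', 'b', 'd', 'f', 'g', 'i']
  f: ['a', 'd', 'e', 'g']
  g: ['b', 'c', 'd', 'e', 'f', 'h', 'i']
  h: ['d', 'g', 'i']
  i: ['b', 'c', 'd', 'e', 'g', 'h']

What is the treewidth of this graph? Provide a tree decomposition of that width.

Treewidth 3.
Bags: B1 = {d, e, g, i}  B2 = {b, e, g, i}  B3 = {d, g, h, i}  B4 = {d, e, f, g}  B5 = {c, d, g, i}  B6 = {a, d, e, f}
Tree: B1–B2, B1–B3, B1–B4, B3–B5, B4–B6

Each bag holds 4 vertices, so the decomposition has width 3, which upper-bounds the treewidth. On the other hand G contains the 4-clique {d, e, f, g}. A clique must lie in a single bag of any decomposition, so no decomposition can have width below 3. The upper and lower bounds meet at 3, so that is the treewidth.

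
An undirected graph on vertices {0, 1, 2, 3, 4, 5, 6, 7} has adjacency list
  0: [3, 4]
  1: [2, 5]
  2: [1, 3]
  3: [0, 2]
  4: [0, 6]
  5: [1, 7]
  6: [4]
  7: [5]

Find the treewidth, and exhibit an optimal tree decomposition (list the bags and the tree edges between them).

Every bag has size at most 2, so the width is 2 − 1 = 1 and tw(G) ≤ 1. Since G has at least one edge (e.g. 7–5), it is not an edgeless graph, so tw(G) ≥ 1. The upper and lower bounds meet at 1, so that is the treewidth.

Treewidth 1.
One such decomposition:
Bags: B1 = {5, 7}  B2 = {1, 5}  B3 = {1, 2}  B4 = {2, 3}  B5 = {0, 3}  B6 = {0, 4}  B7 = {4, 6}
Tree: B1–B2, B2–B3, B3–B4, B4–B5, B5–B6, B6–B7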